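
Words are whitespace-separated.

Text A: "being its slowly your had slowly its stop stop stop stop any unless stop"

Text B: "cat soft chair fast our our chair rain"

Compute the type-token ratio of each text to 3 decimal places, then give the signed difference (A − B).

-0.179

TTR(A) = 8/14 = 0.571
TTR(B) = 6/8 = 0.750
Difference = 0.571 − 0.750 = -0.179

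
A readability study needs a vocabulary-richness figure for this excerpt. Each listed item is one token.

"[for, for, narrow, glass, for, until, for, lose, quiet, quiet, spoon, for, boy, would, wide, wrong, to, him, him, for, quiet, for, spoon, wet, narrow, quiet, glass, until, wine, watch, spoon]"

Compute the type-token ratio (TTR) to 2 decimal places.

0.52

N = 31 tokens, V = 16 types.
TTR = V / N = 16 / 31 = 0.52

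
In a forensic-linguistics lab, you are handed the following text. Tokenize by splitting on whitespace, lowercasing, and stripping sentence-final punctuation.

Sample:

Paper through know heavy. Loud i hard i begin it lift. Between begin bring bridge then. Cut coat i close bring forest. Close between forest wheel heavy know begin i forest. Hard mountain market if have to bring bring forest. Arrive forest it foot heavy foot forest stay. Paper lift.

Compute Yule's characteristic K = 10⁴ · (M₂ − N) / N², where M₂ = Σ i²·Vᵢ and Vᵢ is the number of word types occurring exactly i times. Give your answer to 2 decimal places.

328.00

Frequencies: forest:6, i:4, bring:4, heavy:3, begin:3, paper:2, know:2, hard:2, it:2, lift:2, between:2, close:2, foot:2, through:1, loud:1, bridge:1, then:1, cut:1, coat:1, wheel:1, … (7 more, each freq 1)
N = 50. Frequency spectrum: V_1=14, V_2=8, V_3=2, V_4=2, V_6=1
M₂ = 1²·14 + 2²·8 + 3²·2 + 4²·2 + 6²·1 = 132
K = 10000 × (132 − 50) / 50² = 328.00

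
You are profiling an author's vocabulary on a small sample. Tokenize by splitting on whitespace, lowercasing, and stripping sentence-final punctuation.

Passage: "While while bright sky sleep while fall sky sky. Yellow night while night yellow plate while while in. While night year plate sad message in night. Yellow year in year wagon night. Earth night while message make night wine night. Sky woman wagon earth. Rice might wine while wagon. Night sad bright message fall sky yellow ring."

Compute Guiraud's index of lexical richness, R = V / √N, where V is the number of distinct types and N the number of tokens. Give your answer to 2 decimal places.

N = 57, V = 20.
√N = 7.549834
R = 20 / 7.549834 = 2.65

2.65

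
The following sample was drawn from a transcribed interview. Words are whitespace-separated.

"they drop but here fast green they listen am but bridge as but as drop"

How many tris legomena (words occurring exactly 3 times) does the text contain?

1

Frequencies: but:3, they:2, drop:2, as:2, here:1, fast:1, green:1, listen:1, am:1, bridge:1
Words with frequency 3: but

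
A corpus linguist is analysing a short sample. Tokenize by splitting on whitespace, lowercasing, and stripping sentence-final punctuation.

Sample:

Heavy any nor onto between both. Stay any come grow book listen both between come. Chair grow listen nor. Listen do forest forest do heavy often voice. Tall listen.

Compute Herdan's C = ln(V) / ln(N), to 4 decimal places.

0.8414

N = 29, V = 17.
ln(V) = 2.833213, ln(N) = 3.367296
C = 2.833213 / 3.367296 = 0.8414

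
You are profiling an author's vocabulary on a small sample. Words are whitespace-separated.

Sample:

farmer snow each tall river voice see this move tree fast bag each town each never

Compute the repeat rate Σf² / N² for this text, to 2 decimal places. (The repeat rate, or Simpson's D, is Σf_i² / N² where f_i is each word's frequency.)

Frequencies: each:3, farmer:1, snow:1, tall:1, river:1, voice:1, see:1, this:1, move:1, tree:1, fast:1, bag:1, town:1, never:1
Σf² = 22; N² = 256
Repeat rate = 22 / 256 = 0.09

0.09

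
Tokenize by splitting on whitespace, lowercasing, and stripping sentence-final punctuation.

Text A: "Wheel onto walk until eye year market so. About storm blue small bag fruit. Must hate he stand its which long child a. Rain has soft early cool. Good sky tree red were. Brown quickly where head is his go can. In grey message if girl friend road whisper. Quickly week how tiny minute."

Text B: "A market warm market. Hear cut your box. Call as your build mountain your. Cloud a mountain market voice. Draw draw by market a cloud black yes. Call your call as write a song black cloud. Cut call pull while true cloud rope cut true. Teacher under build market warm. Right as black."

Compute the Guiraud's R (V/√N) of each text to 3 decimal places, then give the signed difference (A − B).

3.641

A: V=53, N=54, R=7.212
B: V=26, N=53, R=3.571
Difference = 7.212 − 3.571 = 3.641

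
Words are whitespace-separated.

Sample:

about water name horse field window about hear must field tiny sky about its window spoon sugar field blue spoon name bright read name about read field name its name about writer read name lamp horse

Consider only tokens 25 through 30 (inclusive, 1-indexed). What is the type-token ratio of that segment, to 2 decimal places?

Segment tokens 25–30: about, read, field, name, its, name
Segment N = 6, segment V = 5.
TTR = 5 / 6 = 0.83

0.83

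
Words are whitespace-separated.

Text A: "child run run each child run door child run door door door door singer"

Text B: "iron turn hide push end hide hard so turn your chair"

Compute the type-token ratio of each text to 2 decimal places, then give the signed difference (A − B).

TTR(A) = 5/14 = 0.36
TTR(B) = 9/11 = 0.82
Difference = 0.36 − 0.82 = -0.46

-0.46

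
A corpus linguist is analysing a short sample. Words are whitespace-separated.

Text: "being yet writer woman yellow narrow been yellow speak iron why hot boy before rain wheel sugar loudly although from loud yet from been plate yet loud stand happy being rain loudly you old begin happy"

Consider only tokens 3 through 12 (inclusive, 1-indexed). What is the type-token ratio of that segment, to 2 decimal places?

Segment tokens 3–12: writer, woman, yellow, narrow, been, yellow, speak, iron, why, hot
Segment N = 10, segment V = 9.
TTR = 9 / 10 = 0.90

0.90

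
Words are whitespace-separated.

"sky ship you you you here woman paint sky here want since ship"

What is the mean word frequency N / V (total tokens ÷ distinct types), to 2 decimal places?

1.63

N = 13 tokens, V = 8 types.
Mean frequency = N / V = 13 / 8 = 1.63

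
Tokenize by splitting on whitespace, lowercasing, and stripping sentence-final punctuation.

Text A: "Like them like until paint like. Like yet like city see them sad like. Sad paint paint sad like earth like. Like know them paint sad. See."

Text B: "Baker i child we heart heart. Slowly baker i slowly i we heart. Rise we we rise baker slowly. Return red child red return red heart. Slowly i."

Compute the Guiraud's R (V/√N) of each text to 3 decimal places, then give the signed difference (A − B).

A: V=10, N=27, R=1.925
B: V=9, N=28, R=1.701
Difference = 1.925 − 1.701 = 0.224

0.224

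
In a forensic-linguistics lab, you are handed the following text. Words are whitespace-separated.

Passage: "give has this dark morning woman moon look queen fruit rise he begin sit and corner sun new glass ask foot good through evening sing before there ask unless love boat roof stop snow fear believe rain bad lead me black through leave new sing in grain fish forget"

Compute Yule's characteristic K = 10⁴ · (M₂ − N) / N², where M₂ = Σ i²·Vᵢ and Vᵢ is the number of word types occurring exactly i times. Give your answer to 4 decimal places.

Frequencies: new:2, ask:2, through:2, sing:2, give:1, has:1, this:1, dark:1, morning:1, woman:1, moon:1, look:1, queen:1, fruit:1, rise:1, he:1, begin:1, sit:1, and:1, corner:1, … (25 more, each freq 1)
N = 49. Frequency spectrum: V_1=41, V_2=4
M₂ = 1²·41 + 2²·4 = 57
K = 10000 × (57 − 49) / 49² = 33.3195

33.3195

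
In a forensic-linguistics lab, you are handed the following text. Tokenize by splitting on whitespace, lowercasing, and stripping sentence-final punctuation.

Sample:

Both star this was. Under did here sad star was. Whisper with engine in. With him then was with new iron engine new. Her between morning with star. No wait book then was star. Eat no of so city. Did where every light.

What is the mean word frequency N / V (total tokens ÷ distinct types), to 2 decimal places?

1.48

N = 43 tokens, V = 29 types.
Mean frequency = N / V = 43 / 29 = 1.48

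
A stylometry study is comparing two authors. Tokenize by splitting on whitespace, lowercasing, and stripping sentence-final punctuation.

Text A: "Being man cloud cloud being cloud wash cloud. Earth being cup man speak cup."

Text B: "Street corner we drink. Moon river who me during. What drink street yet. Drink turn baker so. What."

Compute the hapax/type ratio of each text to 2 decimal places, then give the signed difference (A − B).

A: hapax=3, V=7, ratio=0.43
B: hapax=11, V=14, ratio=0.79
Difference = 0.43 − 0.79 = -0.36

-0.36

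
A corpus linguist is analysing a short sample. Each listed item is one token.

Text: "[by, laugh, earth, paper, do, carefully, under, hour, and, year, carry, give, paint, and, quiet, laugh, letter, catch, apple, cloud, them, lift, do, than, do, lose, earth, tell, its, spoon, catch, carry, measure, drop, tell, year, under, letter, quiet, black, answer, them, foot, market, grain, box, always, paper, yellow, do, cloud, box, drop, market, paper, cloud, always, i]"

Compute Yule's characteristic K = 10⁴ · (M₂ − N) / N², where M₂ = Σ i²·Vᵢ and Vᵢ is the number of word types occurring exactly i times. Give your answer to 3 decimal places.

160.523

Frequencies: do:4, paper:3, cloud:3, laugh:2, earth:2, under:2, and:2, year:2, carry:2, quiet:2, letter:2, catch:2, them:2, tell:2, drop:2, market:2, box:2, always:2, by:1, carefully:1, … (16 more, each freq 1)
N = 58. Frequency spectrum: V_1=18, V_2=15, V_3=2, V_4=1
M₂ = 1²·18 + 2²·15 + 3²·2 + 4²·1 = 112
K = 10000 × (112 − 58) / 58² = 160.523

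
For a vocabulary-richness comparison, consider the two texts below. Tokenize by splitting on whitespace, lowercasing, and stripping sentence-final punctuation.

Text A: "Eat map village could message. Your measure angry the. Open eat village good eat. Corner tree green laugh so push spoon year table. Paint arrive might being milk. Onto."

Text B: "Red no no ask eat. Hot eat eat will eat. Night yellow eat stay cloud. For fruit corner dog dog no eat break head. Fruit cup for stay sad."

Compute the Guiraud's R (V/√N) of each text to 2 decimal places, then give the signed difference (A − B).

A: V=26, N=29, R=4.83
B: V=18, N=29, R=3.34
Difference = 4.83 − 3.34 = 1.49

1.49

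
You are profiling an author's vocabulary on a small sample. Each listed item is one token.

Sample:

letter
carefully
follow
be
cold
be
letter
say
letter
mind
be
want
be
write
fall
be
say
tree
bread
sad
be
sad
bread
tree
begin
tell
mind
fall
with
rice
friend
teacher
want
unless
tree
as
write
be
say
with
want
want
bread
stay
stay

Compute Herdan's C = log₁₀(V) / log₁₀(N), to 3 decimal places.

N = 45, V = 22.
log₁₀(V) = 1.342423, log₁₀(N) = 1.653213
C = 1.342423 / 1.653213 = 0.812

0.812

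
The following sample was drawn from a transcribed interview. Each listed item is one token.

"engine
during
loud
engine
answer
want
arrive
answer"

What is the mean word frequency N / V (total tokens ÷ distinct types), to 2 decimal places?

1.33

N = 8 tokens, V = 6 types.
Mean frequency = N / V = 8 / 6 = 1.33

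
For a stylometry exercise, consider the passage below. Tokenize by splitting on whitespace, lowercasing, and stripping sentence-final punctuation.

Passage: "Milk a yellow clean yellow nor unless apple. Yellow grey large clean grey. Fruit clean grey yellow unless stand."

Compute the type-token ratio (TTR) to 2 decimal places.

0.58

N = 19 tokens, V = 11 types.
TTR = V / N = 11 / 19 = 0.58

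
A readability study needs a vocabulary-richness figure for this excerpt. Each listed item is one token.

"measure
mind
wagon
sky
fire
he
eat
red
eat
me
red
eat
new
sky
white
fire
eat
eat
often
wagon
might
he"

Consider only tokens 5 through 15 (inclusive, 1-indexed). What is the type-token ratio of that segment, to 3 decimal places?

0.727

Segment tokens 5–15: fire, he, eat, red, eat, me, red, eat, new, sky, white
Segment N = 11, segment V = 8.
TTR = 8 / 11 = 0.727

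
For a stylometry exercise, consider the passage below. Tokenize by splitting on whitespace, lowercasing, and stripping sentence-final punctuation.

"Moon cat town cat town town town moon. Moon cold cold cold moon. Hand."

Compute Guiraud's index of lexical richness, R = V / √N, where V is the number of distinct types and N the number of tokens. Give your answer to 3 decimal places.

N = 14, V = 5.
√N = 3.741657
R = 5 / 3.741657 = 1.336

1.336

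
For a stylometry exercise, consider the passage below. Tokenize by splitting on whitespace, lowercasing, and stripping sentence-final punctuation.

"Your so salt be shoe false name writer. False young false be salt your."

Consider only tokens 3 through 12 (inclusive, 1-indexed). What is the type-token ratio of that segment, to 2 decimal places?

0.70

Segment tokens 3–12: salt, be, shoe, false, name, writer, false, young, false, be
Segment N = 10, segment V = 7.
TTR = 7 / 10 = 0.70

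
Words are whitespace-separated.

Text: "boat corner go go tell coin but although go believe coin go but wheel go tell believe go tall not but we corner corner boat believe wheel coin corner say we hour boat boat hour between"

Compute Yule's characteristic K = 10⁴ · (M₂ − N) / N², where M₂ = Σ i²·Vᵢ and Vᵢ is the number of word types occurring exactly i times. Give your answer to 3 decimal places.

617.284

Frequencies: go:6, boat:4, corner:4, coin:3, but:3, believe:3, tell:2, wheel:2, we:2, hour:2, although:1, tall:1, not:1, say:1, between:1
N = 36. Frequency spectrum: V_1=5, V_2=4, V_3=3, V_4=2, V_6=1
M₂ = 1²·5 + 2²·4 + 3²·3 + 4²·2 + 6²·1 = 116
K = 10000 × (116 − 36) / 36² = 617.284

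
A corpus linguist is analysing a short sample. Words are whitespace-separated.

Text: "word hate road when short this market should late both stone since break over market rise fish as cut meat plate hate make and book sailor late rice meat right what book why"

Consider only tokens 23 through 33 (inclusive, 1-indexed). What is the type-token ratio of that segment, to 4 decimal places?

0.9091

Segment tokens 23–33: make, and, book, sailor, late, rice, meat, right, what, book, why
Segment N = 11, segment V = 10.
TTR = 10 / 11 = 0.9091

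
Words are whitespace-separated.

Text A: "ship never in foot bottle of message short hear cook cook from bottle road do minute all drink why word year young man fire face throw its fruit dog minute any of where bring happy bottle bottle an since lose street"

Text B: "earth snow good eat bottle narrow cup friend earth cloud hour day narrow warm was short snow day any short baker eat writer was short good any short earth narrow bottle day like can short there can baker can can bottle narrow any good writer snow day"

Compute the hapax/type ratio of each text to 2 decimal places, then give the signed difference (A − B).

0.54

A: hapax=31, V=35, ratio=0.89
B: hapax=7, V=20, ratio=0.35
Difference = 0.89 − 0.35 = 0.54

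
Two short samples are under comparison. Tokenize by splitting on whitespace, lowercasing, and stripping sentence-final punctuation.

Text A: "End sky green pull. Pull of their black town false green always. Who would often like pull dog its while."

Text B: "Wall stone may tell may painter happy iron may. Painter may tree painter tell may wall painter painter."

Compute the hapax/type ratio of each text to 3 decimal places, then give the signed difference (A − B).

A: hapax=15, V=17, ratio=0.882
B: hapax=4, V=8, ratio=0.500
Difference = 0.882 − 0.500 = 0.382

0.382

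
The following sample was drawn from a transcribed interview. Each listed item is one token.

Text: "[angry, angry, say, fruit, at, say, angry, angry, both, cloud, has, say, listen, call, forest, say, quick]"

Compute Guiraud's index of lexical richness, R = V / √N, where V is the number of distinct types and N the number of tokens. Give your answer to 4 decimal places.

N = 17, V = 11.
√N = 4.123106
R = 11 / 4.123106 = 2.6679

2.6679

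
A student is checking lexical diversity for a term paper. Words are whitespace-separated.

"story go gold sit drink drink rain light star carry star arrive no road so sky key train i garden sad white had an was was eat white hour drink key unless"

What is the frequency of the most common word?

Frequencies: drink:3, star:2, key:2, white:2, was:2, story:1, go:1, gold:1, sit:1, rain:1, light:1, carry:1, arrive:1, no:1, road:1, so:1, sky:1, train:1, i:1, garden:1, … (6 more, each freq 1)
Most common: 'drink' with frequency 3.

3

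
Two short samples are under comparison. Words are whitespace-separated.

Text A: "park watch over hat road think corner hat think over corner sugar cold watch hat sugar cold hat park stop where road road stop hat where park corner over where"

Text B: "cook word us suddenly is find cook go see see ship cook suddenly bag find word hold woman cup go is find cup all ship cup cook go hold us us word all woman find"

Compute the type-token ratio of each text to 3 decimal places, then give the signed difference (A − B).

TTR(A) = 11/30 = 0.367
TTR(B) = 14/35 = 0.400
Difference = 0.367 − 0.400 = -0.033

-0.033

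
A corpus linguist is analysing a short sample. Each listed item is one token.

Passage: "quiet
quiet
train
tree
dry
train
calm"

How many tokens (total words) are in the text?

7

Tokens: quiet, quiet, train, tree, dry, train, calm
N = 7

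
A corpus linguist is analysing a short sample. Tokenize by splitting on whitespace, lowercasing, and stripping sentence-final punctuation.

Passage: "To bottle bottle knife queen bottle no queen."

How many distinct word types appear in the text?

5

Distinct types: {bottle, knife, no, queen, to}
V = 5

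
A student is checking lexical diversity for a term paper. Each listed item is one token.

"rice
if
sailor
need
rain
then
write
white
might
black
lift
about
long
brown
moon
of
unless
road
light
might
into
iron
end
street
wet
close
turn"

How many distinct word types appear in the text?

Distinct types: {about, black, brown, close, end, if, into, iron, lift, light, long, might, moon, need, of, rain, rice, road, sailor, street, then, turn, unless, wet, white, write}
V = 26

26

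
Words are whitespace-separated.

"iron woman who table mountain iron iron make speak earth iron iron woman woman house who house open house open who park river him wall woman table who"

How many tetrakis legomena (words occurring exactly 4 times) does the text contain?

2

Frequencies: iron:5, woman:4, who:4, house:3, table:2, open:2, mountain:1, make:1, speak:1, earth:1, park:1, river:1, him:1, wall:1
Words with frequency 4: who, woman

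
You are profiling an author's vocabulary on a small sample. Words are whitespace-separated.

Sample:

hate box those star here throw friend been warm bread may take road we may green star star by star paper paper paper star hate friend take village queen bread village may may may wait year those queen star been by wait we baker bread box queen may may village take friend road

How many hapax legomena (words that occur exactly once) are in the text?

6

Frequencies: may:7, star:6, friend:3, bread:3, take:3, paper:3, village:3, queen:3, hate:2, box:2, those:2, been:2, road:2, we:2, by:2, wait:2, here:1, throw:1, warm:1, green:1, … (2 more, each freq 1)
Hapax (freq=1): baker, green, here, throw, warm, year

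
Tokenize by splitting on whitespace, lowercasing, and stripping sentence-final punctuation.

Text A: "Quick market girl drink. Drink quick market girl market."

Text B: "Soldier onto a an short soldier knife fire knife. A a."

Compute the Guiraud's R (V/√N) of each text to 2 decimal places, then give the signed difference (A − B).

-0.78

A: V=4, N=9, R=1.33
B: V=7, N=11, R=2.11
Difference = 1.33 − 2.11 = -0.78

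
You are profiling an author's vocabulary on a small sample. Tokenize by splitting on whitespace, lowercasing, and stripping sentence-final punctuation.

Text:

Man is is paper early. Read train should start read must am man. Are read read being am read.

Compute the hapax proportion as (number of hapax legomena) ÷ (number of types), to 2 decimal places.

Frequencies: read:5, man:2, is:2, am:2, paper:1, early:1, train:1, should:1, start:1, must:1, are:1, being:1
Hapax count = 8; type count = 12.
Ratio = 8 / 12 = 0.67

0.67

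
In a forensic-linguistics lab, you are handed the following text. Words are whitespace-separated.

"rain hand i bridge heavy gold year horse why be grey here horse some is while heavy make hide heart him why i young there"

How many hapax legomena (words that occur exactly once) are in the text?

17

Frequencies: i:2, heavy:2, horse:2, why:2, rain:1, hand:1, bridge:1, gold:1, year:1, be:1, grey:1, here:1, some:1, is:1, while:1, make:1, hide:1, heart:1, him:1, young:1, … (1 more, each freq 1)
Hapax (freq=1): be, bridge, gold, grey, hand, heart, here, hide, him, is, make, rain, some, there, while, year, young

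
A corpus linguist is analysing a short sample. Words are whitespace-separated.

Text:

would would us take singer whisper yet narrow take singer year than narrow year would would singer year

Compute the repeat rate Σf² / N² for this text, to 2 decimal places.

0.14

Frequencies: would:4, singer:3, year:3, take:2, narrow:2, us:1, whisper:1, yet:1, than:1
Σf² = 46; N² = 324
Repeat rate = 46 / 324 = 0.14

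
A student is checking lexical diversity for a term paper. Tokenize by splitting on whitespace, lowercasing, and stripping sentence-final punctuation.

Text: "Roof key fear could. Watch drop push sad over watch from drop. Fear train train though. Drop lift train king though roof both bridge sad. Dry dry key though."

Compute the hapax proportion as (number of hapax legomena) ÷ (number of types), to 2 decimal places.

Frequencies: drop:3, train:3, though:3, roof:2, key:2, fear:2, watch:2, sad:2, dry:2, could:1, push:1, over:1, from:1, lift:1, king:1, both:1, bridge:1
Hapax count = 8; type count = 17.
Ratio = 8 / 17 = 0.47

0.47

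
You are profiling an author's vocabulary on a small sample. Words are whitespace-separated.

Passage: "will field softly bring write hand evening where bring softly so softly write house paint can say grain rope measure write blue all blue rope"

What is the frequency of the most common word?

3

Frequencies: softly:3, write:3, bring:2, rope:2, blue:2, will:1, field:1, hand:1, evening:1, where:1, so:1, house:1, paint:1, can:1, say:1, grain:1, measure:1, all:1
Most common: 'softly' with frequency 3.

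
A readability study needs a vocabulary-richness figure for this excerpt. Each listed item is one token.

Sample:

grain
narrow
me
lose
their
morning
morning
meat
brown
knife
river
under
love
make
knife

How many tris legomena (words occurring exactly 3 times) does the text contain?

Frequencies: morning:2, knife:2, grain:1, narrow:1, me:1, lose:1, their:1, meat:1, brown:1, river:1, under:1, love:1, make:1
Words with frequency 3: (none)

0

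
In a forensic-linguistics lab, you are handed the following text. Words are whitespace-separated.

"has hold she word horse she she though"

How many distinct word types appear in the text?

Distinct types: {has, hold, horse, she, though, word}
V = 6

6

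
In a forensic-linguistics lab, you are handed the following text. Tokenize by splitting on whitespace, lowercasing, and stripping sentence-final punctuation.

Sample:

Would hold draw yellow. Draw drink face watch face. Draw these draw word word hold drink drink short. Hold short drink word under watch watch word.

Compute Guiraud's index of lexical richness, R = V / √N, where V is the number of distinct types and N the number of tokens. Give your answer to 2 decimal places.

2.16

N = 26, V = 11.
√N = 5.099020
R = 11 / 5.099020 = 2.16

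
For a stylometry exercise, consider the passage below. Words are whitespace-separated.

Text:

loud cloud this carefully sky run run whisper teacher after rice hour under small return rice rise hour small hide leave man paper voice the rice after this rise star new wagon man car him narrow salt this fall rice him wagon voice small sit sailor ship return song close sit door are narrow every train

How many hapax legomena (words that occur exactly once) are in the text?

24

Frequencies: rice:4, this:3, small:3, run:2, after:2, hour:2, return:2, rise:2, man:2, voice:2, wagon:2, him:2, narrow:2, sit:2, loud:1, cloud:1, carefully:1, sky:1, whisper:1, teacher:1, … (18 more, each freq 1)
Hapax (freq=1): are, car, carefully, close, cloud, door, every, fall, hide, leave, loud, new, paper, sailor, salt, ship, sky, song, star, teacher, the, train, under, whisper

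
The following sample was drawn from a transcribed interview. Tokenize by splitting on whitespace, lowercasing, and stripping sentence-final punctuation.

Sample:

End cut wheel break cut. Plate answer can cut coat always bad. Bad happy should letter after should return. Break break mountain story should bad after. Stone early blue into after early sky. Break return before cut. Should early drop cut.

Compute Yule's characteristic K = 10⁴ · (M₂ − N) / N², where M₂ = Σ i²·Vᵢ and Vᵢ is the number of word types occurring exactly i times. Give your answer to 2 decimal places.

Frequencies: cut:5, break:4, should:4, bad:3, after:3, early:3, return:2, end:1, wheel:1, plate:1, answer:1, can:1, coat:1, always:1, happy:1, letter:1, mountain:1, story:1, stone:1, blue:1, … (4 more, each freq 1)
N = 41. Frequency spectrum: V_1=17, V_2=1, V_3=3, V_4=2, V_5=1
M₂ = 1²·17 + 2²·1 + 3²·3 + 4²·2 + 5²·1 = 105
K = 10000 × (105 − 41) / 41² = 380.73

380.73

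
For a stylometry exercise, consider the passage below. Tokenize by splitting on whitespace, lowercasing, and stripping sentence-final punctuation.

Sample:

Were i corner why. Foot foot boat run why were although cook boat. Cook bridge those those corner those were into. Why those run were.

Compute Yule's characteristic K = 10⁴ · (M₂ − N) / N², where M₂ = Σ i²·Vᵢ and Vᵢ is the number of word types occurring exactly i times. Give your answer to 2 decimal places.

Frequencies: were:4, those:4, why:3, corner:2, foot:2, boat:2, run:2, cook:2, i:1, although:1, bridge:1, into:1
N = 25. Frequency spectrum: V_1=4, V_2=5, V_3=1, V_4=2
M₂ = 1²·4 + 2²·5 + 3²·1 + 4²·2 = 65
K = 10000 × (65 − 25) / 25² = 640.00

640.00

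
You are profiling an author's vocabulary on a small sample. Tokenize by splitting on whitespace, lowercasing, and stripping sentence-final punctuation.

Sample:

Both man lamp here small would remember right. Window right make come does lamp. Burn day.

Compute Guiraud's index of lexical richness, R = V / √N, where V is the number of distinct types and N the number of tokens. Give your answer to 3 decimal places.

3.500

N = 16, V = 14.
√N = 4.000000
R = 14 / 4.000000 = 3.500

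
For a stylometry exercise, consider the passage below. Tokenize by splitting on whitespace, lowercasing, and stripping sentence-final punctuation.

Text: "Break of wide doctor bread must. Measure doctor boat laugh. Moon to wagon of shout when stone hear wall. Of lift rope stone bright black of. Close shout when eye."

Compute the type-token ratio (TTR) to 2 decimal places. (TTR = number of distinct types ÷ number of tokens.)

N = 30 tokens, V = 23 types.
TTR = V / N = 23 / 30 = 0.77

0.77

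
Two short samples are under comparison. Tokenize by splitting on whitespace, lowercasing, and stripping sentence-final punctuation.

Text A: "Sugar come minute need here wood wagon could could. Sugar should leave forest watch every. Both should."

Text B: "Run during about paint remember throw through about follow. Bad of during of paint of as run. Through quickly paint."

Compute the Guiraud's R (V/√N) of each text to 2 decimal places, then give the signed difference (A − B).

0.72

A: V=14, N=17, R=3.40
B: V=12, N=20, R=2.68
Difference = 3.40 − 2.68 = 0.72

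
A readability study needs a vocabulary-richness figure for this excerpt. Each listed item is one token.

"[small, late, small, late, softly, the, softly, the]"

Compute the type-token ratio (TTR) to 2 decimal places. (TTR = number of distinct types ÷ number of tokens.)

N = 8 tokens, V = 4 types.
TTR = V / N = 4 / 8 = 0.50

0.50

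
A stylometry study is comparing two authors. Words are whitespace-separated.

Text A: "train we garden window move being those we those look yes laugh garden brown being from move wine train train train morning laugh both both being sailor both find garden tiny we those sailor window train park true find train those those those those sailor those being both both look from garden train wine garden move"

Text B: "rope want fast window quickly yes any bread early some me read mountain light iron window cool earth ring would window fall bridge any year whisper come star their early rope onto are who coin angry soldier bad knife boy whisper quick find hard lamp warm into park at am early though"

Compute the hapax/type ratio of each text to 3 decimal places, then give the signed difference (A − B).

A: hapax=6, V=20, ratio=0.300
B: hapax=40, V=45, ratio=0.889
Difference = 0.300 − 0.889 = -0.589

-0.589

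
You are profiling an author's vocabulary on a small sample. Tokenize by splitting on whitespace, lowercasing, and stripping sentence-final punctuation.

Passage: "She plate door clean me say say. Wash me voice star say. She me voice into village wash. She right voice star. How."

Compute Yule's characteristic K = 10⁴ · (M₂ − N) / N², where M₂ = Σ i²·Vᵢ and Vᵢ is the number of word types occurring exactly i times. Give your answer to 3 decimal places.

529.301

Frequencies: she:3, me:3, say:3, voice:3, wash:2, star:2, plate:1, door:1, clean:1, into:1, village:1, right:1, how:1
N = 23. Frequency spectrum: V_1=7, V_2=2, V_3=4
M₂ = 1²·7 + 2²·2 + 3²·4 = 51
K = 10000 × (51 − 23) / 23² = 529.301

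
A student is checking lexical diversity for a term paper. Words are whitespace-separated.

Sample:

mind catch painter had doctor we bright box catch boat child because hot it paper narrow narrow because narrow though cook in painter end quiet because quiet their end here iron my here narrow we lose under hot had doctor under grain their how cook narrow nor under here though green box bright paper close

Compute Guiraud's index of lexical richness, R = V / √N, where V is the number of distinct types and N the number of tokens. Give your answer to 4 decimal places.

4.1800

N = 55, V = 31.
√N = 7.416198
R = 31 / 7.416198 = 4.1800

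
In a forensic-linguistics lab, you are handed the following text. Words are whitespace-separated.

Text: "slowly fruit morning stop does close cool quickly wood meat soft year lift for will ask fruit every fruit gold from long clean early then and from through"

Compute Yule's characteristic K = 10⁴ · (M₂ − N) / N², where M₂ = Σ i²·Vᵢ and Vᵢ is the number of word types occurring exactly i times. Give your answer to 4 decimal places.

Frequencies: fruit:3, from:2, slowly:1, morning:1, stop:1, does:1, close:1, cool:1, quickly:1, wood:1, meat:1, soft:1, year:1, lift:1, for:1, will:1, ask:1, every:1, gold:1, long:1, … (5 more, each freq 1)
N = 28. Frequency spectrum: V_1=23, V_2=1, V_3=1
M₂ = 1²·23 + 2²·1 + 3²·1 = 36
K = 10000 × (36 − 28) / 28² = 102.0408

102.0408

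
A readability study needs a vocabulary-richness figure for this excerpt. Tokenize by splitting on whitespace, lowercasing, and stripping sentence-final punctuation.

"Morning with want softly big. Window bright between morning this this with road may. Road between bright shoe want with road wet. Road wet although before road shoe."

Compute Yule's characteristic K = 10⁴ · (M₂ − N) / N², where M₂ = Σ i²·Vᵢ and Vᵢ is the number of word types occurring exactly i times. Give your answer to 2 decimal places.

Frequencies: road:5, with:3, morning:2, want:2, bright:2, between:2, this:2, shoe:2, wet:2, softly:1, big:1, window:1, may:1, although:1, before:1
N = 28. Frequency spectrum: V_1=6, V_2=7, V_3=1, V_5=1
M₂ = 1²·6 + 2²·7 + 3²·1 + 5²·1 = 68
K = 10000 × (68 − 28) / 28² = 510.20

510.20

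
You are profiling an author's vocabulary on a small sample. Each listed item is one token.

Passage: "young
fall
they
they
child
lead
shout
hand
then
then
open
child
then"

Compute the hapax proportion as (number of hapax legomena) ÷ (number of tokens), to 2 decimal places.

0.46

Frequencies: then:3, they:2, child:2, young:1, fall:1, lead:1, shout:1, hand:1, open:1
Hapax count = 6; token count = 13.
Ratio = 6 / 13 = 0.46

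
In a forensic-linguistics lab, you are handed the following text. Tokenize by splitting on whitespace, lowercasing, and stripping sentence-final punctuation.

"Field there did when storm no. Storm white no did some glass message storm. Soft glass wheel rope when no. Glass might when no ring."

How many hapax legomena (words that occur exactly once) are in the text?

Frequencies: no:4, when:3, storm:3, glass:3, did:2, field:1, there:1, white:1, some:1, message:1, soft:1, wheel:1, rope:1, might:1, ring:1
Hapax (freq=1): field, message, might, ring, rope, soft, some, there, wheel, white

10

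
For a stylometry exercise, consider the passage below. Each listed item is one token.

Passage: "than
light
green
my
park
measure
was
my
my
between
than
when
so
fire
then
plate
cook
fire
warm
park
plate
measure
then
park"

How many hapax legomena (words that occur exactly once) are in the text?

8

Frequencies: my:3, park:3, than:2, measure:2, fire:2, then:2, plate:2, light:1, green:1, was:1, between:1, when:1, so:1, cook:1, warm:1
Hapax (freq=1): between, cook, green, light, so, warm, was, when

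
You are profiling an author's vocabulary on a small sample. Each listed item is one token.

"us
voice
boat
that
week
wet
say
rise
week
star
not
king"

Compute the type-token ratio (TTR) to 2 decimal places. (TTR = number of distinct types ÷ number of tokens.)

N = 12 tokens, V = 11 types.
TTR = V / N = 11 / 12 = 0.92

0.92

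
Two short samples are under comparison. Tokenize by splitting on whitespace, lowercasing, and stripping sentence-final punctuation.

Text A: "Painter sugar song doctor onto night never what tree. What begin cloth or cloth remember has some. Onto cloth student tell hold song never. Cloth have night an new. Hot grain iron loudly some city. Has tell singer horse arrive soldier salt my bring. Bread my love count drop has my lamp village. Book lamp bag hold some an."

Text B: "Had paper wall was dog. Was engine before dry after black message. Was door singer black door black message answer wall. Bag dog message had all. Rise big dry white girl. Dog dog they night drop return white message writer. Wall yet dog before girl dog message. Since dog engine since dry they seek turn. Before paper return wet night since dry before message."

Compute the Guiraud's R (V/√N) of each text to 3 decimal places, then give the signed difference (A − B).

1.588

A: V=41, N=59, R=5.338
B: V=30, N=64, R=3.750
Difference = 5.338 − 3.750 = 1.588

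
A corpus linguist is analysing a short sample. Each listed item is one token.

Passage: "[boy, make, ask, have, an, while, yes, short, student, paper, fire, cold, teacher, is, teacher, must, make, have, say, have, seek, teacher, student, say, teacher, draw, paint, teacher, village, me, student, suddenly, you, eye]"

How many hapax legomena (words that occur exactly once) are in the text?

Frequencies: teacher:5, have:3, student:3, make:2, say:2, boy:1, ask:1, an:1, while:1, yes:1, short:1, paper:1, fire:1, cold:1, is:1, must:1, seek:1, draw:1, paint:1, village:1, … (4 more, each freq 1)
Hapax (freq=1): an, ask, boy, cold, draw, eye, fire, is, me, must, paint, paper, seek, short, suddenly, village, while, yes, you

19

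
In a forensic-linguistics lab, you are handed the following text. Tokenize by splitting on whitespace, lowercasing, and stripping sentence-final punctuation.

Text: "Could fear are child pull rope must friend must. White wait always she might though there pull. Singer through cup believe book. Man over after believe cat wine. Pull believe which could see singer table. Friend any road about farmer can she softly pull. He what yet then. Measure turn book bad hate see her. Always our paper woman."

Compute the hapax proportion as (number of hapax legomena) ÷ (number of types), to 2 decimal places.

Frequencies: pull:4, believe:3, could:2, must:2, friend:2, always:2, she:2, singer:2, book:2, see:2, fear:1, are:1, child:1, rope:1, white:1, wait:1, might:1, though:1, there:1, through:1, … (26 more, each freq 1)
Hapax count = 36; type count = 46.
Ratio = 36 / 46 = 0.78

0.78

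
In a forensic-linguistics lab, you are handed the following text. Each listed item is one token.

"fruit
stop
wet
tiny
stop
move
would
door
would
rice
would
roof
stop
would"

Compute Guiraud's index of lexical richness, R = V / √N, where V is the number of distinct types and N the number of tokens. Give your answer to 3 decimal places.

2.405

N = 14, V = 9.
√N = 3.741657
R = 9 / 3.741657 = 2.405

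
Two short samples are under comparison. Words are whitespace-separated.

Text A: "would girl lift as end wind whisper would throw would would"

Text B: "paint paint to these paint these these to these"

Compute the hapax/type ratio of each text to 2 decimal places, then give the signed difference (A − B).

A: hapax=7, V=8, ratio=0.88
B: hapax=0, V=3, ratio=0.00
Difference = 0.88 − 0.00 = 0.88

0.88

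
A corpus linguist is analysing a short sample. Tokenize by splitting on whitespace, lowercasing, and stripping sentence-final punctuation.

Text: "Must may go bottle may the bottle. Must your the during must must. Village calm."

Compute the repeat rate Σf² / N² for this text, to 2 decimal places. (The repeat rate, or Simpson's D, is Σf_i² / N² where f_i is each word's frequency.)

Frequencies: must:4, may:2, bottle:2, the:2, go:1, your:1, during:1, village:1, calm:1
Σf² = 33; N² = 225
Repeat rate = 33 / 225 = 0.15

0.15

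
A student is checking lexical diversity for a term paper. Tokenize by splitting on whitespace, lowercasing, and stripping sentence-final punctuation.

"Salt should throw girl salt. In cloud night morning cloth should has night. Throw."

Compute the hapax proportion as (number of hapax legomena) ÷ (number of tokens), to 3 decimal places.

0.429

Frequencies: salt:2, should:2, throw:2, night:2, girl:1, in:1, cloud:1, morning:1, cloth:1, has:1
Hapax count = 6; token count = 14.
Ratio = 6 / 14 = 0.429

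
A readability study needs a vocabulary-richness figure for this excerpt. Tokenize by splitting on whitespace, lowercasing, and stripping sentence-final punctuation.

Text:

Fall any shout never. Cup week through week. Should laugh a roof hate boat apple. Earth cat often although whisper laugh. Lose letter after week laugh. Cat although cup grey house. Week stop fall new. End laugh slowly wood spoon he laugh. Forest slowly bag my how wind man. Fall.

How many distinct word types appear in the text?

Distinct types: {a, after, although, any, apple, bag, boat, cat, cup, earth, end, fall, forest, grey, hate, he, house, how, laugh, letter, lose, man, my, never, new, often, roof, should, shout, slowly, spoon, stop, through, week, whisper, wind, wood}
V = 37

37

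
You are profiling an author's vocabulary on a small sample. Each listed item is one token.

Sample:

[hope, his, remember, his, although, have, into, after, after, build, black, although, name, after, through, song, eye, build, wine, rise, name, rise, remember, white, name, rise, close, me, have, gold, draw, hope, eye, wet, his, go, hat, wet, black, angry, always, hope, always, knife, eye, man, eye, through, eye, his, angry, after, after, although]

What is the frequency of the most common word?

Frequencies: after:5, eye:5, his:4, hope:3, although:3, name:3, rise:3, remember:2, have:2, build:2, black:2, through:2, wet:2, angry:2, always:2, into:1, song:1, wine:1, white:1, close:1, … (7 more, each freq 1)
Most common: 'after' with frequency 5.

5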